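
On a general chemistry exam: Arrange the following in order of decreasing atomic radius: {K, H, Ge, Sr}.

H is in period 1, group 1; K is in period 4, group 1; Ge is in period 4, group 14; Sr is in period 5, group 2.
Atomic radius shrinks across a period as nuclear charge pulls the same shell inward, and grows down a group as new shells are added.
Here both period and group differ, so the two effects have to be weighed against each other.
Ge > H: period and group pull opposite ways; the down-group shift dominates (121 vs 32 pm).
Sr > Ge: relative to Ge, both the across-period and down-group shifts push Sr's atomic radius up.
K > Sr: period and group pull opposite ways; the across-period shift dominates (196 vs 185 pm).
Tabulated atomic radius (pm): H 32, K 196, Ge 121, Sr 185.
So from largest to smallest: K > Sr > Ge > H.

K > Sr > Ge > H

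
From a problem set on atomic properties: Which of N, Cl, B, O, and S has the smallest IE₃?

S

After 2 electrons have been removed, what remains? N²⁺ still has 3 valence electrons; Cl²⁺ still has 5 valence electrons; B²⁺ still has 1 valence electron; O²⁺ still has 4 valence electrons; S²⁺ still has 4 valence electrons.
All are still removing valence electrons, so compare the +2 ions as you would atoms: IE_3 generally rises across a period (higher Z_eff) and falls down a group (larger shell), subject to the usual subshell exceptions.
Valence configurations: N²⁺ [He]2s²2p¹, Cl²⁺ [Ne]3s²3p³, B²⁺ [He]2s¹, O²⁺ [He]2s²2p², S²⁺ [Ne]3s²3p².
The numbers (kJ/mol): N 4578, Cl 3822, B 3660, O 5300, S 3357.
Overall IE_3 order: S < B < Cl < N < O.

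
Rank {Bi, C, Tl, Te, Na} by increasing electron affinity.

Tl < Na < Bi < C < Te

C is in period 2, group 14; Na is in period 3, group 1; Te is in period 5, group 16; Tl is in period 6, group 13; Bi is in period 6, group 15.
Atoms with high Z_eff and room in the valence shell (especially the halogens) have the most exothermic electron affinities.
Neither a single period nor a single group — weigh both effects.
Na > Tl: the two effects oppose for this pair; the down-group effect wins (53 vs 19 kJ/mol).
Bi > Na: the two effects oppose for this pair; the across-period effect wins (91 vs 53 kJ/mol).
C > Bi: period and group pull opposite ways; the down-group shift dominates (122 vs 91 kJ/mol).
Te > C: period and group pull opposite ways; the across-period shift dominates (190 vs 122 kJ/mol).
Tabulated electron affinity (kJ/mol): C 122, Na 53, Te 190, Tl 19, Bi 91.
So from lowest to highest: Tl < Na < Bi < C < Te.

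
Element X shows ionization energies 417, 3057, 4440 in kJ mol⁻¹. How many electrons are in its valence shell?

Look for the largest jump between consecutive ionization energies: IE2/IE1 ≈ 7.3, far larger than any earlier ratio.
That jump marks the point where a core electron is being removed. So the atom has 1 valence electron.

1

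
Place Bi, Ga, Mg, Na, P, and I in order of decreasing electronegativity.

I, P, Bi, Ga, Mg, Na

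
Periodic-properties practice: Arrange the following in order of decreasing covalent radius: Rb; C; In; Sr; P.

Moving right in a period, electrons are added to the same shell under a stronger nuclear pull, so atoms get smaller; moving down, a new shell is opened and atoms get larger.
Here both period and group differ, so the two effects have to be weighed against each other.
P > C: the two effects oppose for this pair; the down-group effect wins (111 vs 75 pm).
In > P: both effects reinforce here, so In is clearly the larger of the two.
Sr > In: both are in period 5; the period trend gives Sr the larger value.
Rb > Sr: Rb lies to the left of Sr in period 5, so the across-period effect alone puts Rb larger.
For reference (pm): C 75, P 111, Rb 210, Sr 185, In 142.
So from largest to smallest: Rb > Sr > In > P > C.

Rb > Sr > In > P > C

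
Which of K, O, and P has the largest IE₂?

O

Consider each +1 ion: K⁺ is the bare [Ar] core; O⁺ still has 5 valence electrons; P⁺ still has 4 valence electrons.
Usually core removal costs more than valence removal, but here the competition is close: a tightly held n=2 valence electron can cost more to remove than an n=3 core electron, so the actual values have to decide it.
Valence configurations: O⁺ [He]2s²2p³, P⁺ [Ne]3s²3p².
The numbers (kJ/mol): K 3052, O 3388, P 1907.
Hence IE_2: P < K < O.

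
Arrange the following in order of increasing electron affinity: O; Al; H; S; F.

H is in period 1, group 1; O is in period 2, group 16; F is in period 2, group 17; Al is in period 3, group 13; S is in period 3, group 16.
Adding an electron releases more energy for atoms nearer the top right (short of the noble gases).
Neither a single period nor a single group — weigh both effects.
H > Al: the two effects oppose for this pair; the down-group effect wins (73 vs 42 kJ/mol).
O > H: the two effects oppose for this pair; the across-period effect wins (141 vs 73 kJ/mol).
S > O: this pair runs against the simple trend — see the exception note.
F > S: both effects reinforce here, so F is clearly the higher of the two.
Note the exception: S has a higher electron affinity than O, contrary to the simple trend — the compact 2p subshell of O repels the added electron more than S's larger 3p does.
Tabulated electron affinity (kJ/mol): H 73, O 141, F 328, Al 42, S 200.
So from lowest to highest: Al < H < O < S < F.

Al, H, O, S, F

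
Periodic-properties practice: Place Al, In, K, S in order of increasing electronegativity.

K < Al < In < S

Al is in period 3, group 13; S is in period 3, group 16; K is in period 4, group 1; In is in period 5, group 13.
EN rises left→right (higher Z_eff, smaller atoms) and falls top→bottom (larger, more shielded atoms).
Here both period and group differ, so the two effects have to be weighed against each other.
Al > K: both effects reinforce here, so Al is clearly the higher of the two.
In > Al: this pair runs against the simple trend — see the exception note.
S > In: both effects reinforce here, so S is clearly the higher of the two.
Note the exception: In has a higher electronegativity than Al, contrary to the simple trend — poor shielding by filled d (and f) subshells raises the heavier element's effective nuclear charge more than the simple down-group trend predicts.
For reference (Pauling): Al 1.61, S 2.58, K 0.82, In 1.78.
So from lowest to highest: K < Al < In < S.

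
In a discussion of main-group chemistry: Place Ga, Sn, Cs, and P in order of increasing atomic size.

P < Ga < Sn < Cs

Moving right in a period, electrons are added to the same shell under a stronger nuclear pull, so atoms get smaller; moving down, a new shell is opened and atoms get larger.
Here both period and group differ, so the two effects have to be weighed against each other.
Ga > P: relative to P, both the across-period and down-group shifts push Ga's atomic radius up.
Sn > Ga: the two effects oppose for this pair; the down-group effect wins (140 vs 124 pm).
Cs > Sn: relative to Sn, both the across-period and down-group shifts push Cs's atomic radius up.
Approximate values (pm): P 111, Ga 124, Sn 140, Cs 232.
So from smallest to largest: P < Ga < Sn < Cs.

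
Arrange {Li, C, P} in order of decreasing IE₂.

Li > C > P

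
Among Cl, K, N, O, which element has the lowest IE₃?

The third ionization energy removes an electron from the +2 ion. For each element: Cl²⁺ still has 5 valence electrons; K²⁺ is already 1 electron into the core; N²⁺ still has 3 valence electrons; O²⁺ still has 4 valence electrons.
Usually core removal costs more than valence removal, but here the competition is close: a tightly held n=2 valence electron can cost more to remove than an n=3 core electron, so the actual values have to decide it.
Valence configurations: Cl²⁺ [Ne]3s²3p³, N²⁺ [He]2s²2p¹, O²⁺ [He]2s²2p².
Approximate IE_3 values (kJ/mol): Cl 3822, K 4420, N 4578, O 5300.
So the third ionization energies run Cl < K < N < O.

Cl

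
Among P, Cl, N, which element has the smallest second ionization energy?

P

The second ionization energy removes an electron from the +1 ion. For each element: P⁺ still has 4 valence electrons; Cl⁺ still has 6 valence electrons; N⁺ still has 4 valence electrons.
All are still removing valence electrons, so compare the +1 ions as you would atoms: IE_2 generally rises across a period (higher Z_eff) and falls down a group (larger shell), subject to the usual subshell exceptions.
Valence configurations: P⁺ [Ne]3s²3p², Cl⁺ [Ne]3s²3p⁴, N⁺ [He]2s²2p².
Tabulated IE_2 (kJ/mol): P 1907, Cl 2298, N 2856.
Putting it together, IE_2: P < Cl < N.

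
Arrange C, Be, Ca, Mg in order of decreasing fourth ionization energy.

Be, Mg, Ca, C

After 3 electrons have been removed, what remains? C³⁺ still has 1 valence electron; Be³⁺ is already 1 electron into the core; Ca³⁺ is already 1 electron into the core; Mg³⁺ is already 1 electron into the core.
Breaking into a closed-shell core is much more expensive than removing a leftover valence electron — Ca, Mg and Be have the largest IE_4 here.
Tabulated IE_4 (kJ/mol): C 6223, Be 21007, Ca 6491, Mg 10543.
So the fourth ionization energies run C < Ca < Mg < Be.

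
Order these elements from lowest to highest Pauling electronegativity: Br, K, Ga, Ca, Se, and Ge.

K, Ca, Ga, Ge, Se, Br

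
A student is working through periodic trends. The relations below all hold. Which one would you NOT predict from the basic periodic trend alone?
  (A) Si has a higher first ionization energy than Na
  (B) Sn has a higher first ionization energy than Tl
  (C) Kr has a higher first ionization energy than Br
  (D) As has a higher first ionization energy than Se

The general trend: first ionization energy increases across a period and decreases down a group.
(A) Si (period 3, group 14) vs Na (period 3, group 1): the stated order agrees with the simple trend.
(B) Sn (period 5, group 14) vs Tl (period 6, group 13): the stated order agrees with the simple trend.
(C) Kr (period 4, group 18) vs Br (period 4, group 17): the stated order agrees with the simple trend.
(D) As (period 4, group 15) vs Se (period 4, group 16): the stated order contradicts the simple trend.
The exception is (D): Se (4p⁴) ionizes more easily than half-filled As (4p³).

(D)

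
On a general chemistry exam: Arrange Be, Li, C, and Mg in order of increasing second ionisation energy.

Mg < Be < C < Li

The second ionization energy removes an electron from the +1 ion. For each element: Be⁺ still has 1 valence electron; Li⁺ is the bare [He] core; C⁺ still has 3 valence electrons; Mg⁺ still has 1 valence electron.
Pulling an electron out of a noble-gas core costs far more than removing a remaining valence electron, so Li sits at the high end of IE_2.
Valence configurations: Be⁺ [He]2s¹, C⁺ [He]2s²2p¹, Mg⁺ [Ne]3s¹.
The numbers (kJ/mol): Be 1757, Li 7298, C 2353, Mg 1451.
Overall IE_2 order: Mg < Be < C < Li.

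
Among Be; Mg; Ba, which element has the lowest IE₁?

Ba

Removing the outermost electron gets harder across a period and easier down a group.
All are in group 2, so first ionization energy increases up the group.
The lowest IE₁ among these belongs to Ba.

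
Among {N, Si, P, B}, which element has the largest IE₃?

IE_3 is the cost of taking one more electron from the +2 cation: N²⁺ still has 3 valence electrons; Si²⁺ still has 2 valence electrons; P²⁺ still has 3 valence electrons; B²⁺ still has 1 valence electron.
All are still removing valence electrons, so compare the +2 ions as you would atoms: IE_3 generally rises across a period (higher Z_eff) and falls down a group (larger shell), subject to the usual subshell exceptions.
Valence configurations: N²⁺ [He]2s²2p¹, Si²⁺ [Ne]3s², P²⁺ [Ne]3s²3p¹, B²⁺ [He]2s¹.
P²⁺ loses a lone 3p electron whereas Si²⁺ must break into a filled 3s² pair, so IE_3(Si) > IE_3(P) even though P has the higher nuclear charge.
The numbers (kJ/mol): N 4578, Si 3232, P 2914, B 3660.
Overall IE_3 order: P < Si < B < N.

N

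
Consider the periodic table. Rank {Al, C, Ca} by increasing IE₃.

Al, C, Ca

IE_3 is the cost of taking one more electron from the +2 cation: Al²⁺ still has 1 valence electron; C²⁺ still has 2 valence electrons; Ca²⁺ is the bare [Ar] core.
Breaking into a closed-shell core is much more expensive than removing a leftover valence electron — Ca has the largest IE_3 here.
Valence configurations: Al²⁺ [Ne]3s¹, C²⁺ [He]2s².
Tabulated IE_3 (kJ/mol): Al 2745, C 4620, Ca 4912.
Putting it together, IE_3: Al < C < Ca.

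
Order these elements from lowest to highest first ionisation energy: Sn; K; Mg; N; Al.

K < Al < Sn < Mg < N

N is in period 2, group 15; Mg is in period 3, group 2; Al is in period 3, group 13; K is in period 4, group 1; Sn is in period 5, group 14.
Across a period the outer electron is held more tightly (higher IE₁); down a group it sits in a higher shell, more shielded, and comes off more easily.
Here both period and group differ, so the two effects have to be weighed against each other.
Al > K: both effects reinforce here, so Al is clearly the higher of the two.
Sn > Al: period and group pull opposite ways; the across-period shift dominates (709 vs 578 kJ/mol).
Mg > Sn: the two effects oppose for this pair; the down-group effect wins (738 vs 709 kJ/mol).
N > Mg: relative to Mg, both the across-period and down-group shifts push N's first ionization energy up.
Note the exception: Mg has a higher first ionization energy than Al, contrary to the simple trend — Al's single 3p electron is easier to remove than one from Mg's filled 3s².
Approximate values (kJ/mol): N 1402, Mg 738, Al 578, K 419, Sn 709.
So from lowest to highest: K < Al < Sn < Mg < N.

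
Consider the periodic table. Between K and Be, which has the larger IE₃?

Consider each +2 ion: K²⁺ is already 1 electron into the core; Be²⁺ is the bare [He] core.
All of these are removing an electron from a noble-gas core or deeper; the smaller core (lower principal quantum number) is held far more tightly, and within a period the higher nuclear charge binds the same core more tightly.
Approximate IE_3 values (kJ/mol): K 4420, Be 14849.
Hence IE_3: K < Be.

Be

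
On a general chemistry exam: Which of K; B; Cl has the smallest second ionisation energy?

Consider each +1 ion: K⁺ is the bare [Ar] core; B⁺ still has 2 valence electrons; Cl⁺ still has 6 valence electrons.
Breaking into a closed-shell core is much more expensive than removing a leftover valence electron — K has the largest IE_2 here.
Valence configurations: B⁺ [He]2s², Cl⁺ [Ne]3s²3p⁴.
Approximate IE_2 values (kJ/mol): K 3052, B 2427, Cl 2298.
Putting it together, IE_2: Cl < B < K.

Cl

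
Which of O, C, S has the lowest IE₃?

S

IE_3 is the cost of taking one more electron from the +2 cation: O²⁺ still has 4 valence electrons; C²⁺ still has 2 valence electrons; S²⁺ still has 4 valence electrons.
All are still removing valence electrons, so compare the +2 ions as you would atoms: IE_3 generally rises across a period (higher Z_eff) and falls down a group (larger shell), subject to the usual subshell exceptions.
Valence configurations: O²⁺ [He]2s²2p², C²⁺ [He]2s², S²⁺ [Ne]3s²3p².
Approximate IE_3 values (kJ/mol): O 5300, C 4620, S 3357.
Putting it together, IE_3: S < C < O.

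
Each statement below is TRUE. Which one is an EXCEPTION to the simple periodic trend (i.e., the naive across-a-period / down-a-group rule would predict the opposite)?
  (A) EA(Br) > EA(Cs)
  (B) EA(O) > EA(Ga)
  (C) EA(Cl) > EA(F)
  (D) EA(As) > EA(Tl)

(C)

The general trend: electron affinity increases across a period and decreases down a group.
(A) Br (period 4, group 17) vs Cs (period 6, group 1): the stated order agrees with the simple trend.
(B) O (period 2, group 16) vs Ga (period 4, group 13): the stated order agrees with the simple trend.
(C) Cl (period 3, group 17) vs F (period 2, group 17): the stated order contradicts the simple trend.
(D) As (period 4, group 15) vs Tl (period 6, group 13): the stated order agrees with the simple trend.
The exception is (C): F's small 2p subshell makes the incoming electron feel strong e⁻–e⁻ repulsion, so Cl actually releases more energy on gaining an electron.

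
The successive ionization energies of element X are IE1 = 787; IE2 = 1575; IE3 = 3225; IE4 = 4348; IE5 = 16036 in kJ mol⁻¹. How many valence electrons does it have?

Look for the largest jump between consecutive ionization energies: IE5/IE4 ≈ 3.7, far larger than any earlier ratio.
That jump marks the point where a core electron is being removed. So the atom has 4 valence electrons.

4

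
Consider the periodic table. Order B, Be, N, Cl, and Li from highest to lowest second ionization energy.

Li > N > B > Cl > Be

After 1 electron has been removed, what remains? B⁺ still has 2 valence electrons; Be⁺ still has 1 valence electron; N⁺ still has 4 valence electrons; Cl⁺ still has 6 valence electrons; Li⁺ is the bare [He] core.
Pulling an electron out of a noble-gas core costs far more than removing a remaining valence electron, so Li sits at the high end of IE_2.
Valence configurations: B⁺ [He]2s², Be⁺ [He]2s¹, N⁺ [He]2s²2p², Cl⁺ [Ne]3s²3p⁴.
Tabulated IE_2 (kJ/mol): B 2427, Be 1757, N 2856, Cl 2298, Li 7298.
Hence IE_2: Be < Cl < B < N < Li.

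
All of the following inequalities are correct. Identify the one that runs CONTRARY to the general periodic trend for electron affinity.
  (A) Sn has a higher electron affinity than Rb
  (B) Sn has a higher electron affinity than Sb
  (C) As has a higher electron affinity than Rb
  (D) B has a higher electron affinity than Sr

(B)

The general trend: electron affinity increases across a period and decreases down a group.
(A) Sn (period 5, group 14) vs Rb (period 5, group 1): the stated order agrees with the simple trend.
(B) Sn (period 5, group 14) vs Sb (period 5, group 15): the stated order contradicts the simple trend.
(C) As (period 4, group 15) vs Rb (period 5, group 1): the stated order agrees with the simple trend.
(D) B (period 2, group 13) vs Sr (period 5, group 2): the stated order agrees with the simple trend.
The exception is (B): adding an electron to Sb's half-filled 5p³ is unfavourable, so Sn has the more exothermic EA.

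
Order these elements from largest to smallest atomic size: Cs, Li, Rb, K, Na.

Cs > Rb > K > Na > Li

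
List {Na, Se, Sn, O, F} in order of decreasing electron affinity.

F > Se > O > Sn > Na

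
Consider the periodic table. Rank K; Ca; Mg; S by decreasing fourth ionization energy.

After 3 electrons have been removed, what remains? K³⁺ is already 2 electrons into the core; Ca³⁺ is already 1 electron into the core; Mg³⁺ is already 1 electron into the core; S³⁺ still has 3 valence electrons.
Core electrons are held far more tightly than valence electrons, so K, Ca and Mg top the IE_4 order.
Approximate IE_4 values (kJ/mol): K 5877, Ca 6491, Mg 10543, S 4556.
So the fourth ionization energies run S < K < Ca < Mg.

Mg, Ca, K, S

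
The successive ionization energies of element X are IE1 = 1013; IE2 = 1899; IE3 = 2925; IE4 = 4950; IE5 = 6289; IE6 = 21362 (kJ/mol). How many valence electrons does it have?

5

Look for the largest jump between consecutive ionization energies: IE6/IE5 ≈ 3.4, far larger than any earlier ratio.
That jump marks the point where a core electron is being removed. So the atom has 5 valence electrons.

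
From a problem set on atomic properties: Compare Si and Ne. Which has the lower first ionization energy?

Si

First ionization energy rises across a period (greater Z_eff holds electrons more tightly) and falls down a group (valence electrons are farther from the nucleus).
Here both period and group differ, so the two effects have to be weighed against each other.
Ne > Si: both effects reinforce here, so Ne is clearly the higher of the two.
Tabulated first ionization energy (kJ/mol): Ne 2081, Si 786.
So Si has the lower first ionization energy (Si < Ne).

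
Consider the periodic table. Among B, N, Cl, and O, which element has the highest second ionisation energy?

IE_2 is the cost of taking one more electron from the +1 cation: B⁺ still has 2 valence electrons; N⁺ still has 4 valence electrons; Cl⁺ still has 6 valence electrons; O⁺ still has 5 valence electrons.
All are still removing valence electrons, so compare the +1 ions as you would atoms: IE_2 generally rises across a period (higher Z_eff) and falls down a group (larger shell), subject to the usual subshell exceptions.
Valence configurations: B⁺ [He]2s², N⁺ [He]2s²2p², Cl⁺ [Ne]3s²3p⁴, O⁺ [He]2s²2p³.
Approximate IE_2 values (kJ/mol): B 2427, N 2856, Cl 2298, O 3388.
Putting it together, IE_2: Cl < B < N < O.

O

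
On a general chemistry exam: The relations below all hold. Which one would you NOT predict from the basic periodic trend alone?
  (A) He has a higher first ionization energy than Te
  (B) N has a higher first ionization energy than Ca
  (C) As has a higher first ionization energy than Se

(C)

The general trend: first ionization energy increases across a period and decreases down a group.
(A) He (period 1, group 18) vs Te (period 5, group 16): the stated order agrees with the simple trend.
(B) N (period 2, group 15) vs Ca (period 4, group 2): the stated order agrees with the simple trend.
(C) As (period 4, group 15) vs Se (period 4, group 16): the stated order contradicts the simple trend.
The exception is (C): Se (4p⁴) ionizes more easily than half-filled As (4p³).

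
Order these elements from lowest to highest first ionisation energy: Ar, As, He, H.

As < H < Ar < He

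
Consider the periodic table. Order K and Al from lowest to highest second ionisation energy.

After 1 electron has been removed, what remains? K⁺ is the bare [Ar] core; Al⁺ still has 2 valence electrons.
Breaking into a closed-shell core is much more expensive than removing a leftover valence electron — K has the largest IE_2 here.
The numbers (kJ/mol): K 3052, Al 1817.
So the second ionization energies run Al < K.

Al, K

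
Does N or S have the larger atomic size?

S

N is in period 2, group 15; S is in period 3, group 16.
Across a period the added protons contract the valence shell; down a group each new principal shell makes the atom larger.
These sit on a diagonal, where the across-period and down-group effects partly cancel.
S > N: period and group pull opposite ways; the down-group shift dominates (103 vs 71 pm).
Approximate values (pm): N 71, S 103.
So S has the larger atomic size (S > N).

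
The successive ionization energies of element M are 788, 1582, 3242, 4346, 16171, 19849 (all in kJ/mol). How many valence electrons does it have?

4

Look for the largest jump between consecutive ionization energies: IE5/IE4 ≈ 3.7, far larger than any earlier ratio.
That jump marks the point where a core electron is being removed. So the atom has 4 valence electrons.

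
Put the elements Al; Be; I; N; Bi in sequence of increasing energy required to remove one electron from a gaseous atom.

Al < Bi < Be < I < N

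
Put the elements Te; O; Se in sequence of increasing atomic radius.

O is in period 2, group 16; Se is in period 4, group 16; Te is in period 5, group 16.
Atomic radius shrinks across a period as nuclear charge pulls the same shell inward, and grows down a group as new shells are added.
All are in group 16, so atomic radius increases down the group.
So from smallest to largest: O < Se < Te.

O < Se < Te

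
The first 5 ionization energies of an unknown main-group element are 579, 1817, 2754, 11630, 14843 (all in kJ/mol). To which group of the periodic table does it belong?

Group 13

Look for the largest jump between consecutive ionization energies: IE4/IE3 ≈ 4.2, far larger than any earlier ratio.
That jump marks the point where a core electron is being removed. So the atom has 3 valence electrons.
A main-group element with 3 valence electrons is in group 13.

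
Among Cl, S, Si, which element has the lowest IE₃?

IE_3 is the cost of taking one more electron from the +2 cation: Cl²⁺ still has 5 valence electrons; S²⁺ still has 4 valence electrons; Si²⁺ still has 2 valence electrons.
All are still removing valence electrons, so compare the +2 ions as you would atoms: IE_3 generally rises across a period (higher Z_eff) and falls down a group (larger shell), subject to the usual subshell exceptions.
Valence configurations: Cl²⁺ [Ne]3s²3p³, S²⁺ [Ne]3s²3p², Si²⁺ [Ne]3s².
The numbers (kJ/mol): Cl 3822, S 3357, Si 3232.
Overall IE_3 order: Si < S < Cl.

Si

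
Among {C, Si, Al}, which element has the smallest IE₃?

Al

After 2 electrons have been removed, what remains? C²⁺ still has 2 valence electrons; Si²⁺ still has 2 valence electrons; Al²⁺ still has 1 valence electron.
All are still removing valence electrons, so compare the +2 ions as you would atoms: IE_3 generally rises across a period (higher Z_eff) and falls down a group (larger shell), subject to the usual subshell exceptions.
Valence configurations: C²⁺ [He]2s², Si²⁺ [Ne]3s², Al²⁺ [Ne]3s¹.
The numbers (kJ/mol): C 4620, Si 3232, Al 2745.
Overall IE_3 order: Al < Si < C.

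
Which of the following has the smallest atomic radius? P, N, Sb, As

N

N is in period 2, group 15; P is in period 3, group 15; As is in period 4, group 15; Sb is in period 5, group 15.
Atomic radius shrinks across a period as nuclear charge pulls the same shell inward, and grows down a group as new shells are added.
All are in group 15, so atomic radius increases down the group.
The smallest atomic radius among these belongs to N.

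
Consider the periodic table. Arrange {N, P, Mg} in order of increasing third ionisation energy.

After 2 electrons have been removed, what remains? N²⁺ still has 3 valence electrons; P²⁺ still has 3 valence electrons; Mg²⁺ is the bare [Ne] core.
Breaking into a closed-shell core is much more expensive than removing a leftover valence electron — Mg has the largest IE_3 here.
Valence configurations: N²⁺ [He]2s²2p¹, P²⁺ [Ne]3s²3p¹.
Approximate IE_3 values (kJ/mol): N 4578, P 2914, Mg 7733.
Putting it together, IE_3: P < N < Mg.

P < N < Mg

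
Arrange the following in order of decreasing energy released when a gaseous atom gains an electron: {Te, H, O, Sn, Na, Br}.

Br, Te, O, Sn, H, Na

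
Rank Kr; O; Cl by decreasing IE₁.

O is in period 2, group 16; Cl is in period 3, group 17; Kr is in period 4, group 18.
First ionization energy rises across a period (greater Z_eff holds electrons more tightly) and falls down a group (valence electrons are farther from the nucleus).
These sit on a diagonal, where the across-period and down-group effects partly cancel.
O > Cl: the two effects oppose for this pair; the down-group effect wins (1314 vs 1251 kJ/mol).
Kr > O: the two effects oppose for this pair; the across-period effect wins (1351 vs 1314 kJ/mol).
Approximate values (kJ/mol): O 1314, Cl 1251, Kr 1351.
So from highest to lowest: Kr > O > Cl.

Kr > O > Cl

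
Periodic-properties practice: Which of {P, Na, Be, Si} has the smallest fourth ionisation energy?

Si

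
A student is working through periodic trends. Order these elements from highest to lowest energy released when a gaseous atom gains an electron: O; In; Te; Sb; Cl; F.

Cl > F > Te > O > Sb > In

Atoms with high Z_eff and room in the valence shell (especially the halogens) have the most exothermic electron affinities.
Neither a single period nor a single group — weigh both effects.
Sb > In: both are in period 5; the period trend gives Sb the larger value.
O > Sb: relative to Sb, both the across-period and down-group shifts push O's electron affinity up.
Te > O: this pair runs against the simple trend — see the exception note.
F > Te: both effects reinforce here, so F is clearly the higher of the two.
Cl > F: this pair runs against the simple trend — see the exception note.
Note the exception: Te has a higher electron affinity than O, contrary to the simple trend — O's compact 2p subshell gives strong electron–electron repulsion on the added electron.
Note the exception: Cl has a higher electron affinity than F, contrary to the simple trend — F's small 2p subshell makes the incoming electron feel strong e⁻–e⁻ repulsion, so Cl actually releases more energy on gaining an electron.
Tabulated electron affinity (kJ/mol): O 141, F 328, Cl 349, In 29, Sb 103, Te 190.
So from highest to lowest: Cl > F > Te > O > Sb > In.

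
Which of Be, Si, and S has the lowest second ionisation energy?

Consider each +1 ion: Be⁺ still has 1 valence electron; Si⁺ still has 3 valence electrons; S⁺ still has 5 valence electrons.
All are still removing valence electrons, so compare the +1 ions as you would atoms: IE_2 generally rises across a period (higher Z_eff) and falls down a group (larger shell), subject to the usual subshell exceptions.
Valence configurations: Be⁺ [He]2s¹, Si⁺ [Ne]3s²3p¹, S⁺ [Ne]3s²3p³.
Approximate IE_2 values (kJ/mol): Be 1757, Si 1577, S 2252.
Hence IE_2: Si < Be < S.

Si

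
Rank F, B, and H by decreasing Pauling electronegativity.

F > H > B

H is in period 1, group 1; B is in period 2, group 13; F is in period 2, group 17.
Smaller atoms with higher effective nuclear charge are more electronegative.
Neither a single period nor a single group — weigh both effects.
H > B: period and group pull opposite ways; the down-group shift dominates (2.20 vs 2.04).
F > H: the two effects oppose for this pair; the across-period effect wins (3.98 vs 2.20).
For reference (Pauling): H 2.20, B 2.04, F 3.98.
So from highest to lowest: F > H > B.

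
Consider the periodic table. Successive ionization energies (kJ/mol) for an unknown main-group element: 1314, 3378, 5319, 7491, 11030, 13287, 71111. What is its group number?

Look for the largest jump between consecutive ionization energies: IE7/IE6 ≈ 5.4, far larger than any earlier ratio.
That jump marks the point where a core electron is being removed. So the atom has 6 valence electrons.
A main-group element with 6 valence electrons is in group 16.

Group 16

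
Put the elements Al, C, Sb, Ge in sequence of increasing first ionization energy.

Al < Ge < Sb < C

C is in period 2, group 14; Al is in period 3, group 13; Ge is in period 4, group 14; Sb is in period 5, group 15.
Across a period the outer electron is held more tightly (higher IE₁); down a group it sits in a higher shell, more shielded, and comes off more easily.
Here both period and group differ, so the two effects have to be weighed against each other.
Ge > Al: period and group pull opposite ways; the across-period shift dominates (762 vs 578 kJ/mol).
Sb > Ge: period and group pull opposite ways; the across-period shift dominates (831 vs 762 kJ/mol).
C > Sb: the two effects oppose for this pair; the down-group effect wins (1086 vs 831 kJ/mol).
Tabulated first ionization energy (kJ/mol): C 1086, Al 578, Ge 762, Sb 831.
So from lowest to highest: Al < Ge < Sb < C.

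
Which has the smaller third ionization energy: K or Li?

K

Consider each +2 ion: K²⁺ is already 1 electron into the core; Li²⁺ is already 1 electron into the core.
All of these are removing an electron from a noble-gas core or deeper; the smaller core (lower principal quantum number) is held far more tightly, and within a period the higher nuclear charge binds the same core more tightly.
The numbers (kJ/mol): K 4420, Li 11815.
Hence IE_3: K < Li.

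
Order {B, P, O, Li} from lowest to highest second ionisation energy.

P < B < O < Li

The second ionization energy removes an electron from the +1 ion. For each element: B⁺ still has 2 valence electrons; P⁺ still has 4 valence electrons; O⁺ still has 5 valence electrons; Li⁺ is the bare [He] core.
Pulling an electron out of a noble-gas core costs far more than removing a remaining valence electron, so Li sits at the high end of IE_2.
Valence configurations: B⁺ [He]2s², P⁺ [Ne]3s²3p², O⁺ [He]2s²2p³.
Tabulated IE_2 (kJ/mol): B 2427, P 1907, O 3388, Li 7298.
Hence IE_2: P < B < O < Li.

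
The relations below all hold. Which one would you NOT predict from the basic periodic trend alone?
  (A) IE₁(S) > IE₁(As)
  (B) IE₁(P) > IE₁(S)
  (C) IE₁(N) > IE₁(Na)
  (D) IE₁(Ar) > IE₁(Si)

(B)

The general trend: first ionisation energy increases across a period and decreases down a group.
(A) S (period 3, group 16) vs As (period 4, group 15): the stated order agrees with the simple trend.
(B) P (period 3, group 15) vs S (period 3, group 16): the stated order contradicts the simple trend.
(C) N (period 2, group 15) vs Na (period 3, group 1): the stated order agrees with the simple trend.
(D) Ar (period 3, group 18) vs Si (period 3, group 14): the stated order agrees with the simple trend.
The exception is (B): S (3p⁴) ionizes more easily than half-filled P (3p³) because the paired 3p electron in S is pushed out by e⁻–e⁻ repulsion.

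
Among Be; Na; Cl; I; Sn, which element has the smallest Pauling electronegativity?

Be is in period 2, group 2; Na is in period 3, group 1; Cl is in period 3, group 17; Sn is in period 5, group 14; I is in period 5, group 17.
Atoms toward the upper right of the periodic table pull bonding electrons most strongly.
Neither a single period nor a single group — weigh both effects.
Be > Na: both effects reinforce here, so Be is clearly the higher of the two.
Sn > Be: the two effects oppose for this pair; the across-period effect wins (1.96 vs 1.57).
I > Sn: I lies to the right of Sn in period 5, so the across-period effect alone puts I higher.
Cl > I: Cl sits above I in group 17, so the down-group effect alone puts Cl higher.
For reference (Pauling): Be 1.57, Na 0.93, Cl 3.16, Sn 1.96, I 2.66.
The smallest Pauling electronegativity among these belongs to Na.

Na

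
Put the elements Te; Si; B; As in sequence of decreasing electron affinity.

B is in period 2, group 13; Si is in period 3, group 14; As is in period 4, group 15; Te is in period 5, group 16.
Adding an electron releases more energy for atoms nearer the top right (short of the noble gases).
A diagonal step moves right (one effect) and down (the opposite effect) at once.
As > B: period and group pull opposite ways; the across-period shift dominates (78 vs 27 kJ/mol).
Si > As: period and group pull opposite ways; the down-group shift dominates (134 vs 78 kJ/mol).
Te > Si: the two effects oppose for this pair; the across-period effect wins (190 vs 134 kJ/mol).
Tabulated electron affinity (kJ/mol): B 27, Si 134, As 78, Te 190.
So from highest to lowest: Te > Si > As > B.

Te > Si > As > B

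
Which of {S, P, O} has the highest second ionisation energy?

The second ionization energy removes an electron from the +1 ion. For each element: S⁺ still has 5 valence electrons; P⁺ still has 4 valence electrons; O⁺ still has 5 valence electrons.
All are still removing valence electrons, so compare the +1 ions as you would atoms: IE_2 generally rises across a period (higher Z_eff) and falls down a group (larger shell), subject to the usual subshell exceptions.
Valence configurations: S⁺ [Ne]3s²3p³, P⁺ [Ne]3s²3p², O⁺ [He]2s²2p³.
Tabulated IE_2 (kJ/mol): S 2252, P 1907, O 3388.
Putting it together, IE_2: P < S < O.

O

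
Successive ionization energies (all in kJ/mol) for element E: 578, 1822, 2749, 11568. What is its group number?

Group 13

Look for the largest jump between consecutive ionization energies: IE4/IE3 ≈ 4.2, far larger than any earlier ratio.
That jump marks the point where a core electron is being removed. So the atom has 3 valence electrons.
A main-group element with 3 valence electrons is in group 13.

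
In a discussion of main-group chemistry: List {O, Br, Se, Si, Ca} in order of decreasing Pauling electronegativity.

O > Br > Se > Si > Ca

O is in period 2, group 16; Si is in period 3, group 14; Ca is in period 4, group 2; Se is in period 4, group 16; Br is in period 4, group 17.
Smaller atoms with higher effective nuclear charge are more electronegative.
Neither a single period nor a single group — weigh both effects.
Si > Ca: relative to Ca, both the across-period and down-group shifts push Si's electronegativity up.
Se > Si: the two effects oppose for this pair; the across-period effect wins (2.55 vs 1.90).
Br > Se: Br lies to the right of Se in period 4, so the across-period effect alone puts Br higher.
O > Br: the two effects oppose for this pair; the down-group effect wins (3.44 vs 2.96).
For reference (Pauling): O 3.44, Si 1.90, Ca 1.00, Se 2.55, Br 2.96.
So from highest to lowest: O > Br > Se > Si > Ca.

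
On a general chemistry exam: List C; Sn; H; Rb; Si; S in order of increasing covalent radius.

H < C < S < Si < Sn < Rb

H is in period 1, group 1; C is in period 2, group 14; Si is in period 3, group 14; S is in period 3, group 16; Rb is in period 5, group 1; Sn is in period 5, group 14.
Atomic radius shrinks across a period as nuclear charge pulls the same shell inward, and grows down a group as new shells are added.
Here both period and group differ, so the two effects have to be weighed against each other.
C > H: the two effects oppose for this pair; the down-group effect wins (75 vs 32 pm).
S > C: the two effects oppose for this pair; the down-group effect wins (103 vs 75 pm).
Si > S: Si lies to the left of S in period 3, so the across-period effect alone puts Si larger.
Sn > Si: they share group 14; the group trend gives Sn the larger value.
Rb > Sn: Rb lies to the left of Sn in period 5, so the across-period effect alone puts Rb larger.
For reference (pm): H 32, C 75, Si 116, S 103, Rb 210, Sn 140.
So from smallest to largest: H < C < S < Si < Sn < Rb.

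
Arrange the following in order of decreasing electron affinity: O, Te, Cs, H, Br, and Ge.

H is in period 1, group 1; O is in period 2, group 16; Ge is in period 4, group 14; Br is in period 4, group 17; Te is in period 5, group 16; Cs is in period 6, group 1.
Atoms with high Z_eff and room in the valence shell (especially the halogens) have the most exothermic electron affinities.
Neither a single period nor a single group — weigh both effects.
H > Cs: they share group 1; the group trend gives H the larger value.
Ge > H: the two effects oppose for this pair; the across-period effect wins (119 vs 73 kJ/mol).
O > Ge: both effects reinforce here, so O is clearly the higher of the two.
Te > O: this pair runs against the simple trend — see the exception note.
Br > Te: both effects reinforce here, so Br is clearly the higher of the two.
Note the exception: Te has a higher electron affinity than O, contrary to the simple trend — O's compact 2p subshell gives strong electron–electron repulsion on the added electron.
Approximate values (kJ/mol): H 73, O 141, Ge 119, Br 325, Te 190, Cs 46.
So from highest to lowest: Br > Te > O > Ge > H > Cs.

Br > Te > O > Ge > H > Cs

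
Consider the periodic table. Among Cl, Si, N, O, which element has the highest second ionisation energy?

O

The second ionization energy removes an electron from the +1 ion. For each element: Cl⁺ still has 6 valence electrons; Si⁺ still has 3 valence electrons; N⁺ still has 4 valence electrons; O⁺ still has 5 valence electrons.
All are still removing valence electrons, so compare the +1 ions as you would atoms: IE_2 generally rises across a period (higher Z_eff) and falls down a group (larger shell), subject to the usual subshell exceptions.
Valence configurations: Cl⁺ [Ne]3s²3p⁴, Si⁺ [Ne]3s²3p¹, N⁺ [He]2s²2p², O⁺ [He]2s²2p³.
The numbers (kJ/mol): Cl 2298, Si 1577, N 2856, O 3388.
Overall IE_2 order: Si < Cl < N < O.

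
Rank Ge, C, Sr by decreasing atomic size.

C is in period 2, group 14; Ge is in period 4, group 14; Sr is in period 5, group 2.
Across a period the added protons contract the valence shell; down a group each new principal shell makes the atom larger.
These span different periods and groups, so the two trends combine.
Ge > C: Ge sits below C in group 14, so the down-group effect alone puts Ge larger.
Sr > Ge: both effects reinforce here, so Sr is clearly the larger of the two.
Tabulated atomic radius (pm): C 75, Ge 121, Sr 185.
So from largest to smallest: Sr > Ge > C.

Sr > Ge > C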